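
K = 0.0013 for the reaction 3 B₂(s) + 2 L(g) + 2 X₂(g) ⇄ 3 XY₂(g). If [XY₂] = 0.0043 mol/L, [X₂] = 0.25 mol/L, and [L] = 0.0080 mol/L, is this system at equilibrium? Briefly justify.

no; Q > K, reaction proceeds in reverse

(B₂ is a pure solid — omitted from Q.)
Q = [XY₂]³ / ([L]²·[X₂]²) = (0.0043)³ / ((0.0080)²·(0.25)²) = 0.020
Q = 0.020 > K = 0.0013: net reverse reaction.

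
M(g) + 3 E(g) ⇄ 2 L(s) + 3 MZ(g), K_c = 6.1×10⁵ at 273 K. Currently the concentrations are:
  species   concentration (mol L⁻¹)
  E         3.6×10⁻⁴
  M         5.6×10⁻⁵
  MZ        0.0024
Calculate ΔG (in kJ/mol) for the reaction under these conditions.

(L is a pure solid — omitted from Q_c.)
Q_c = [MZ]³ / ([M]·[E]³) = (0.0024)³ / ((5.6×10⁻⁵)·(3.6×10⁻⁴)³) = 5.29×10⁶
ΔG = RT ln(Q_c/K_c) = (8.314 J mol⁻¹ K⁻¹)(273 K) × ln(5.29×10⁶/6.1×10⁵)
   = (2.270 kJ/mol)(2.160) = 4.90 kJ/mol
ΔG > 0, so the forward reaction is non-spontaneous (proceeds in reverse).

ΔG = 4.90 kJ/mol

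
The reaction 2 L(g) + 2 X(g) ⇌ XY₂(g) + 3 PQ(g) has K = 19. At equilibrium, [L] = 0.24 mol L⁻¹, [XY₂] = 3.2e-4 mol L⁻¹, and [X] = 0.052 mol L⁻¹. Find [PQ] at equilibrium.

At equilibrium, K = [XY₂]·[PQ]³ / ([L]²·[X]²) = 19.
(3.2e-4)·([PQ])³ / ((0.24)²·(0.052)²) = 19
[PQ]³ = 9.25 ⇒ [PQ] = 2.1 mol L⁻¹

[PQ] = 2.1 mol L⁻¹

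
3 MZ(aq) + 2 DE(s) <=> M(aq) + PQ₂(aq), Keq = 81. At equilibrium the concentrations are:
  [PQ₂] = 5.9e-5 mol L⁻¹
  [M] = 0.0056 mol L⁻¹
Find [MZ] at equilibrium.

(DE is a pure solid — omitted from Keq.)
At equilibrium, Keq = [M]·[PQ₂] / [MZ]³ = 81.
(0.0056)·(5.9e-5) / ([MZ])³ = 81
[MZ]³ = 4.08e-9 ⇒ [MZ] = 0.0016 mol L⁻¹

[MZ] = 0.0016 mol L⁻¹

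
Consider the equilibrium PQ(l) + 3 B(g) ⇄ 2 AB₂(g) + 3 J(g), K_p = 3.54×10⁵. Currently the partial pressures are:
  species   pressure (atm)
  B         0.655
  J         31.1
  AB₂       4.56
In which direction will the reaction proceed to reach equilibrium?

toward reactants

(PQ is a pure liquid — omitted from Q_p.)
Q_p = P(AB₂)²·P(J)³ / P(B)³ = (4.56)²·(31.1)³ / (0.655)³ = 2.23×10⁶
Q_p = 2.23×10⁶ > K_p = 3.54×10⁵, so the reverse reaction proceeds.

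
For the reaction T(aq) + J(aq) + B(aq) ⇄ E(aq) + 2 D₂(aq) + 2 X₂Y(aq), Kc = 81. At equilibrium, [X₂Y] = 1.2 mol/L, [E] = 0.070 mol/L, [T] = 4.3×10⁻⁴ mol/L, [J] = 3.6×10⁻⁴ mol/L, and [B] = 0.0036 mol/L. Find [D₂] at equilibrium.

At equilibrium, Kc = [E]·[D₂]²·[X₂Y]² / ([T]·[J]·[B]) = 81.
(0.070)·([D₂])²·(1.2)² / ((4.3×10⁻⁴)·(3.6×10⁻⁴)·(0.0036)) = 81
[D₂]² = 4.48×10⁻⁷ ⇒ [D₂] = 6.7×10⁻⁴ mol/L

[D₂] = 6.7×10⁻⁴ mol/L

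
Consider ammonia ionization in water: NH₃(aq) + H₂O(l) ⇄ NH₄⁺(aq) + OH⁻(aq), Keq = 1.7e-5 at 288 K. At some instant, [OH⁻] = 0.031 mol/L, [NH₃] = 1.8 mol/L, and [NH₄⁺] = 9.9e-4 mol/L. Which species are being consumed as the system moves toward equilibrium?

none (at equilibrium)

(H₂O is a pure liquid — omitted from Q.)
Q = [NH₄⁺]·[OH⁻] / [NH₃] = (9.9e-4)·(0.031) / (1.8) = 1.7e-5
Q = 1.7e-5 = Keq; the system is at equilibrium.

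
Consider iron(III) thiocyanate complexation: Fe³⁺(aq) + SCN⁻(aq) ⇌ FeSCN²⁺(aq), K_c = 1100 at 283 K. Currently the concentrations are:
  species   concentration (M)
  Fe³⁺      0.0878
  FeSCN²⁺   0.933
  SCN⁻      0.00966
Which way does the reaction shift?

at equilibrium

Q_c = [FeSCN²⁺] / ([Fe³⁺]·[SCN⁻]) = (0.933) / ((0.0878)·(0.00966)) = 1100
Q_c = 1100 = K_c, so the system is already at equilibrium.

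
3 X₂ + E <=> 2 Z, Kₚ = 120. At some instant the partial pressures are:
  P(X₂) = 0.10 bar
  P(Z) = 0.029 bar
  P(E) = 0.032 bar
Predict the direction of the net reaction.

toward products

Qₚ = P(Z)² / (P(X₂)³·P(E)) = (0.029)² / ((0.10)³·(0.032)) = 26
Qₚ = 26 < Kₚ = 120, so the forward reaction proceeds.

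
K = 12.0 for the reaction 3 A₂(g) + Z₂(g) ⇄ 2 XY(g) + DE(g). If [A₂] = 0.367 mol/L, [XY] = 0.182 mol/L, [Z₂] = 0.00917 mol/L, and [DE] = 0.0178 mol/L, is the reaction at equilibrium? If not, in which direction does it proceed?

forward (toward products)

Q = [XY]²·[DE] / ([A₂]³·[Z₂]) = (0.182)²·(0.0178) / ((0.367)³·(0.00917)) = 1.30
Q = 1.30 < K = 12.0, so the forward reaction proceeds.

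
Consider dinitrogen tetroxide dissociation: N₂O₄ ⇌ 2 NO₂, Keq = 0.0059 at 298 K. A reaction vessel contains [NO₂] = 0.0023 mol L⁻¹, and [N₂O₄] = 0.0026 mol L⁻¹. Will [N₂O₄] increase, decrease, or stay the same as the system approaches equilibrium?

Q = [NO₂]² / [N₂O₄] = (0.0023)² / (0.0026) = 0.0020
Q = 0.0020 < Keq = 0.0059: net forward reaction.
N₂O₄ is a reactant, so it decreases.

decrease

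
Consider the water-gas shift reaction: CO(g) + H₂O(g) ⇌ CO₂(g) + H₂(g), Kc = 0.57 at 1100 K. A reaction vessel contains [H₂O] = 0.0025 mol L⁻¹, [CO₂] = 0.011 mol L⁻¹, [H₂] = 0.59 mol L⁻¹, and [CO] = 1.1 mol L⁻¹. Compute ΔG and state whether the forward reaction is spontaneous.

ΔG = 13.0 kJ/mol; the forward reaction is non-spontaneous

Qc = [CO₂]·[H₂] / ([CO]·[H₂O]) = (0.011)·(0.59) / ((1.1)·(0.0025)) = 2.36
ΔG = RT ln(Qc/Kc) = (8.314 J mol⁻¹ K⁻¹)(1100 K) × ln(2.36/0.57)
   = (9.145 kJ/mol)(1.421) = 13.0 kJ/mol
ΔG > 0, so the forward reaction is non-spontaneous (proceeds in reverse).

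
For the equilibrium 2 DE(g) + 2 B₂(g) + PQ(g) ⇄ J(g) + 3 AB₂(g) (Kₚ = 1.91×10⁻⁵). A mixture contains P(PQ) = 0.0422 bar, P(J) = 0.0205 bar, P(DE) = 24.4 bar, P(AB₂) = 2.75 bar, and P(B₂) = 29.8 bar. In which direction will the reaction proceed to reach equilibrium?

no net change (already at equilibrium)

Qₚ = P(J)·P(AB₂)³ / (P(DE)²·P(B₂)²·P(PQ)) = (0.0205)·(2.75)³ / ((24.4)²·(29.8)²·(0.0422)) = 1.91×10⁻⁵
Qₚ = 1.91×10⁻⁵ = Kₚ, so the system is already at equilibrium.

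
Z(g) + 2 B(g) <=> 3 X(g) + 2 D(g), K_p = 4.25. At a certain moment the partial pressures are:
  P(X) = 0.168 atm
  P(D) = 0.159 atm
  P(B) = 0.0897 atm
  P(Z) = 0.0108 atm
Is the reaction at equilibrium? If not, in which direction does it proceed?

Q_p = P(X)³·P(D)² / (P(Z)·P(B)²) = (0.168)³·(0.159)² / ((0.0108)·(0.0897)²) = 1.38
Q_p = 1.38 < K_p = 4.25, so the forward reaction proceeds.

to the right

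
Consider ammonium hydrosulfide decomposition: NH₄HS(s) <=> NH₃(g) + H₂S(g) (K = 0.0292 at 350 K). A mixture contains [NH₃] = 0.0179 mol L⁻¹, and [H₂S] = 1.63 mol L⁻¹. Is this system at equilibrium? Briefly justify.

yes, at equilibrium

(NH₄HS is a pure solid — omitted from Q.)
Q = [NH₃]·[H₂S] = (0.0179)·(1.63) = 0.0292
Q = 0.0292 = K; the system is at equilibrium.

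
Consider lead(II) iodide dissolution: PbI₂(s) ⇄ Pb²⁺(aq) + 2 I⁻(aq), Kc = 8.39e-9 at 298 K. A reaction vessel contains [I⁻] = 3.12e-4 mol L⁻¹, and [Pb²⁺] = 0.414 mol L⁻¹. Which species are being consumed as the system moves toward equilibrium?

(PbI₂ is a pure solid — omitted from Qc.)
Qc = [Pb²⁺]·[I⁻]² = (0.414)·(3.12e-4)² = 4.03e-8
Qc = 4.03e-8 > Kc = 8.39e-9: net reverse reaction.

Pb²⁺, I⁻ (products)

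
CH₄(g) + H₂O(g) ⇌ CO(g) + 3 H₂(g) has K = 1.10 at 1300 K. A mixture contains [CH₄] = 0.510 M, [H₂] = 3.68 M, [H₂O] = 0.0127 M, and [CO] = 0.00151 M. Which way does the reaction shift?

to the left

Q = [CO]·[H₂]³ / ([CH₄]·[H₂O]) = (0.00151)·(3.68)³ / ((0.510)·(0.0127)) = 11.6
Q = 11.6 > K = 1.10, so the reverse reaction proceeds.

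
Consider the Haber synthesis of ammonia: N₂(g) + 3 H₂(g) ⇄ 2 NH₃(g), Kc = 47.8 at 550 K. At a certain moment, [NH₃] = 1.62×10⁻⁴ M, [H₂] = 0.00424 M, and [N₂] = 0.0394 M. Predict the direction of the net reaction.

Qc = [NH₃]² / ([N₂]·[H₂]³) = (1.62×10⁻⁴)² / ((0.0394)·(0.00424)³) = 8.74
Qc = 8.74 < Kc = 47.8, so the forward reaction proceeds.

in the forward direction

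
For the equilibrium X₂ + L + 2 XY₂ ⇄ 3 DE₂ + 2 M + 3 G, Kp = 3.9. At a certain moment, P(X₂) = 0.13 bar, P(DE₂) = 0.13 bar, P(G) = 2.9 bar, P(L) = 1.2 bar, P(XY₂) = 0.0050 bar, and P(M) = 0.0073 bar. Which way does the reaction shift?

in the forward direction

Qp = P(DE₂)³·P(M)²·P(G)³ / (P(X₂)·P(L)·P(XY₂)²) = (0.13)³·(0.0073)²·(2.9)³ / ((0.13)·(1.2)·(0.0050)²) = 0.73
Qp = 0.73 < Kp = 3.9, so the forward reaction proceeds.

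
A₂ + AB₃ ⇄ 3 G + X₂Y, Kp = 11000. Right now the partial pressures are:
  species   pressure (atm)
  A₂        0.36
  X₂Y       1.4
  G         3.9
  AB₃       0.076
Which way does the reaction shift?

forward (toward products)

Qp = P(G)³·P(X₂Y) / (P(A₂)·P(AB₃)) = (3.9)³·(1.4) / ((0.36)·(0.076)) = 3000
Qp = 3000 < Kp = 11000, so the forward reaction proceeds.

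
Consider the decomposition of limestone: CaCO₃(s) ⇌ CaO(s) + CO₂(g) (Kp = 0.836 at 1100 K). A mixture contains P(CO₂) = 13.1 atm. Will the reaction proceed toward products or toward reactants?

(CaCO₃, CaO are pure solids — omitted from Qp.)
Qp = P(CO₂) = 13.1
Qp = 13.1 > Kp = 0.836, so the reverse reaction proceeds.

reverse (toward reactants)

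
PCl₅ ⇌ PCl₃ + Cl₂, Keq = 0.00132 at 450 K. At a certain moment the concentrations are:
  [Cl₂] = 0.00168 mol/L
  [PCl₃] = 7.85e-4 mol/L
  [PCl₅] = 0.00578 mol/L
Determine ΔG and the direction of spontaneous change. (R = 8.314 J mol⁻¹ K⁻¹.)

Q = [PCl₃]·[Cl₂] / [PCl₅] = (7.85e-4)·(0.00168) / (0.00578) = 2.28e-4
ΔG = RT ln(Q/Keq) = (8.314 J mol⁻¹ K⁻¹)(450 K) × ln(2.28e-4/0.00132)
   = (3.741 kJ/mol)(-1.756) = -6.57 kJ/mol
ΔG < 0, so the forward reaction is spontaneous (proceeds forward).

ΔG = -6.57 kJ/mol; the forward reaction is spontaneous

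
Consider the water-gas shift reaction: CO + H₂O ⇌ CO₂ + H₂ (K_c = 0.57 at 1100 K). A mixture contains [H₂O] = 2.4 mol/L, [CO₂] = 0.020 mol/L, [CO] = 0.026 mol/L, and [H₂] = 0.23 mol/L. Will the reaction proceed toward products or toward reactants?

Q_c = [CO₂]·[H₂] / ([CO]·[H₂O]) = (0.020)·(0.23) / ((0.026)·(2.4)) = 0.074
Q_c = 0.074 < K_c = 0.57, so the forward reaction proceeds.

to the right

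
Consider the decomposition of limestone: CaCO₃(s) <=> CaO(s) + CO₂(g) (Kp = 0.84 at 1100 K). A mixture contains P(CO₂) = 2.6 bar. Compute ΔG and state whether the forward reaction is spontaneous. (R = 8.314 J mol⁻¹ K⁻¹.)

ΔG = 10.3 kJ/mol; the forward reaction is non-spontaneous

(CaCO₃, CaO are pure solids — omitted from Qp.)
Qp = P(CO₂) = 2.60
ΔG = RT ln(Qp/Kp) = (8.314 J mol⁻¹ K⁻¹)(1100 K) × ln(2.60/0.84)
   = (9.145 kJ/mol)(1.130) = 10.3 kJ/mol
ΔG > 0, so the forward reaction is non-spontaneous (proceeds in reverse).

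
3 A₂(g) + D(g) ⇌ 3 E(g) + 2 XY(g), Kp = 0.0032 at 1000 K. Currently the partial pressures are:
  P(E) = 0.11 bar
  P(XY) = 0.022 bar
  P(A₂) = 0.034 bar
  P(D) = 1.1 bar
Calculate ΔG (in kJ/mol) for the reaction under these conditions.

Qp = P(E)³·P(XY)² / (P(A₂)³·P(D)) = (0.11)³·(0.022)² / ((0.034)³·(1.1)) = 0.0149
ΔG = RT ln(Qp/Kp) = (8.314 J mol⁻¹ K⁻¹)(1000 K) × ln(0.0149/0.0032)
   = (8.314 kJ/mol)(1.538) = 12.8 kJ/mol
ΔG > 0, so the forward reaction is non-spontaneous (proceeds in reverse).

ΔG = 12.8 kJ/mol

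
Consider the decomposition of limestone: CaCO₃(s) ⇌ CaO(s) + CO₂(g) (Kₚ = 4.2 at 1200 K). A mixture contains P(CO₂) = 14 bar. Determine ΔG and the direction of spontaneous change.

(CaCO₃, CaO are pure solids — omitted from Qₚ.)
Qₚ = P(CO₂) = 14.0
ΔG = RT ln(Qₚ/Kₚ) = (8.314 J mol⁻¹ K⁻¹)(1200 K) × ln(14.0/4.2)
   = (9.977 kJ/mol)(1.204) = 12.0 kJ/mol
ΔG > 0, so the forward reaction is non-spontaneous (proceeds in reverse).

ΔG = 12.0 kJ/mol; the forward reaction is non-spontaneous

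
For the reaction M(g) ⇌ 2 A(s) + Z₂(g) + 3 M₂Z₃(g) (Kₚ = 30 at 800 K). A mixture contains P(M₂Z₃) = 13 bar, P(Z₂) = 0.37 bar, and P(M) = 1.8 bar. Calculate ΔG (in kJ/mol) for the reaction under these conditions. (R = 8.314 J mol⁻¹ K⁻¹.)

(A is a pure solid — omitted from Qₚ.)
Qₚ = P(Z₂)·P(M₂Z₃)³ / P(M) = (0.37)·(13)³ / (1.8) = 452
ΔG = RT ln(Qₚ/Kₚ) = (8.314 J mol⁻¹ K⁻¹)(800 K) × ln(452/30)
   = (6.651 kJ/mol)(2.712) = 18.0 kJ/mol
ΔG > 0, so the forward reaction is non-spontaneous (proceeds in reverse).

ΔG = 18.0 kJ/mol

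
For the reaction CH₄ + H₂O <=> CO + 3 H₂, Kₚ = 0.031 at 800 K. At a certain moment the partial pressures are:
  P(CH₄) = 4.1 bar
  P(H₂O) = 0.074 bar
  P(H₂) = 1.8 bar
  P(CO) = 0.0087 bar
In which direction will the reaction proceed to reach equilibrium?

Qₚ = P(CO)·P(H₂)³ / (P(CH₄)·P(H₂O)) = (0.0087)·(1.8)³ / ((4.1)·(0.074)) = 0.17
Qₚ = 0.17 > Kₚ = 0.031, so the reverse reaction proceeds.

toward reactants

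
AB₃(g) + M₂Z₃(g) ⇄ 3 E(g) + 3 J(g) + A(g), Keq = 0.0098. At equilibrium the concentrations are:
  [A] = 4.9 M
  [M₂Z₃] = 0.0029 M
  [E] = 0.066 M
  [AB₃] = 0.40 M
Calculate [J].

[J] = 0.20 M

At equilibrium, Keq = [E]³·[J]³·[A] / ([AB₃]·[M₂Z₃]) = 0.0098.
(0.066)³·([J])³·(4.9) / ((0.40)·(0.0029)) = 0.0098
[J]³ = 0.00807 ⇒ [J] = 0.20 M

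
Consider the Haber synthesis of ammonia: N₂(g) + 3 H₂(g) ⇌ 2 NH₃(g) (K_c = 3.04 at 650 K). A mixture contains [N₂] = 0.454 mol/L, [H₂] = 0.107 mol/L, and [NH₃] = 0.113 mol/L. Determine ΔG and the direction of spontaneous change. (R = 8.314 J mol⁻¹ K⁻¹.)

ΔG = 10.9 kJ/mol; the forward reaction is non-spontaneous

Q_c = [NH₃]² / ([N₂]·[H₂]³) = (0.113)² / ((0.454)·(0.107)³) = 23.0
ΔG = RT ln(Q_c/K_c) = (8.314 J mol⁻¹ K⁻¹)(650 K) × ln(23.0/3.04)
   = (5.404 kJ/mol)(2.024) = 10.9 kJ/mol
ΔG > 0, so the forward reaction is non-spontaneous (proceeds in reverse).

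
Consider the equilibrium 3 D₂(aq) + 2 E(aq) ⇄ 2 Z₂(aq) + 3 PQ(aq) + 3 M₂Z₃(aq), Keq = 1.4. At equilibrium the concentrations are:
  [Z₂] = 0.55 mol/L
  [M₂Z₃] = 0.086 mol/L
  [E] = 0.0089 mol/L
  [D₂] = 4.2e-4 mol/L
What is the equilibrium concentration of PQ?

[PQ] = 3.5e-4 mol/L

At equilibrium, Keq = [Z₂]²·[PQ]³·[M₂Z₃]³ / ([D₂]³·[E]²) = 1.4.
(0.55)²·([PQ])³·(0.086)³ / ((4.2e-4)³·(0.0089)²) = 1.4
[PQ]³ = 4.27e-11 ⇒ [PQ] = 3.5e-4 mol/L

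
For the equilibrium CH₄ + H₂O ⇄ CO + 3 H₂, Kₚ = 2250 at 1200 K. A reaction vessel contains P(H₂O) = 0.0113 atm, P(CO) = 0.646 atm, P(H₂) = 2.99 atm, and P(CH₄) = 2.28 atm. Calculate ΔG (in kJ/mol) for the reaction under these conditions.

ΔG = -12.1 kJ/mol

Qₚ = P(CO)·P(H₂)³ / (P(CH₄)·P(H₂O)) = (0.646)·(2.99)³ / ((2.28)·(0.0113)) = 670
ΔG = RT ln(Qₚ/Kₚ) = (8.314 J mol⁻¹ K⁻¹)(1200 K) × ln(670/2250)
   = (9.977 kJ/mol)(-1.211) = -12.1 kJ/mol
ΔG < 0, so the forward reaction is spontaneous (proceeds forward).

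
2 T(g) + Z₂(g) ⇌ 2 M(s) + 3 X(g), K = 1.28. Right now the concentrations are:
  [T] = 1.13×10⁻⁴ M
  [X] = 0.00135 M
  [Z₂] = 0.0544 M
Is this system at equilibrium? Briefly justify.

(M is a pure solid — omitted from Q.)
Q = [X]³ / ([T]²·[Z₂]) = (0.00135)³ / ((1.13×10⁻⁴)²·(0.0544)) = 3.54
Q = 3.54 > K = 1.28: net reverse reaction.

no; Q > K, reaction proceeds in reverse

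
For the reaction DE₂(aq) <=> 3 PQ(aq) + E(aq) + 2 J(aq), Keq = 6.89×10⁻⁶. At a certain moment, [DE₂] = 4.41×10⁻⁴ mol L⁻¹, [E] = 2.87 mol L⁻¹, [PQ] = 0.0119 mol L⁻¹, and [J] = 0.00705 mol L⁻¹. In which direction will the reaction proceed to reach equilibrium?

Q = [PQ]³·[E]·[J]² / [DE₂] = (0.0119)³·(2.87)·(0.00705)² / (4.41×10⁻⁴) = 5.45×10⁻⁷
Q = 5.45×10⁻⁷ < Keq = 6.89×10⁻⁶, so the forward reaction proceeds.

toward products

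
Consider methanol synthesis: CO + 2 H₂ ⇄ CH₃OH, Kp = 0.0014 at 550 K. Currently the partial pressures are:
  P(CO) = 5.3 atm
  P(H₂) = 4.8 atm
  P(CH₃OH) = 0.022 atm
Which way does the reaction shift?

Qp = P(CH₃OH) / (P(CO)·P(H₂)²) = (0.022) / ((5.3)·(4.8)²) = 1.8×10⁻⁴
Qp = 1.8×10⁻⁴ < Kp = 0.0014, so the forward reaction proceeds.

toward products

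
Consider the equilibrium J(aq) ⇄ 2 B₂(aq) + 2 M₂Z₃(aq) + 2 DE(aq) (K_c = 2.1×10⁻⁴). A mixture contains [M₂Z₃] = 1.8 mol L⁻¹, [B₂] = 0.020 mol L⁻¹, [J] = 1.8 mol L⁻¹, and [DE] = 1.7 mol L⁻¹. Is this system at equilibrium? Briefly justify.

no; Q > K, reaction proceeds in reverse

Q_c = [B₂]²·[M₂Z₃]²·[DE]² / [J] = (0.020)²·(1.8)²·(1.7)² / (1.8) = 0.0021
Q_c = 0.0021 > K_c = 2.1×10⁻⁴: net reverse reaction.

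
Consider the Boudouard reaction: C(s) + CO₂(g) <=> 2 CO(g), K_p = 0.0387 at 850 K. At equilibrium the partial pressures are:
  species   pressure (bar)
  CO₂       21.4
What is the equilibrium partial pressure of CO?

(C is a pure solid — omitted from K_p.)
At equilibrium, K_p = P(CO)² / P(CO₂) = 0.0387.
(P(CO))² / (21.4) = 0.0387
P(CO)² = 0.828 ⇒ P(CO) = 0.910 bar

P(CO) = 0.910 bar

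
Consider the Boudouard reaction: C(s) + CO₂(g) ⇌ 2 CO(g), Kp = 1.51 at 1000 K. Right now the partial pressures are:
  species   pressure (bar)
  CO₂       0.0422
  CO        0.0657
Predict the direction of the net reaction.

(C is a pure solid — omitted from Qp.)
Qp = P(CO)² / P(CO₂) = (0.0657)² / (0.0422) = 0.102
Qp = 0.102 < Kp = 1.51, so the forward reaction proceeds.

toward products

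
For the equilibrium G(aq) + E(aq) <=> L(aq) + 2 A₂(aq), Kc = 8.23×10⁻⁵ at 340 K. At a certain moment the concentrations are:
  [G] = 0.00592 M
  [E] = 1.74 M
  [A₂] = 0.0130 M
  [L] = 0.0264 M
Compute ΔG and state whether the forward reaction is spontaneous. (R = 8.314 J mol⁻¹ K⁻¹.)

ΔG = 4.69 kJ/mol; the forward reaction is non-spontaneous

Qc = [L]·[A₂]² / ([G]·[E]) = (0.0264)·(0.0130)² / ((0.00592)·(1.74)) = 4.33×10⁻⁴
ΔG = RT ln(Qc/Kc) = (8.314 J mol⁻¹ K⁻¹)(340 K) × ln(4.33×10⁻⁴/8.23×10⁻⁵)
   = (2.827 kJ/mol)(1.660) = 4.69 kJ/mol
ΔG > 0, so the forward reaction is non-spontaneous (proceeds in reverse).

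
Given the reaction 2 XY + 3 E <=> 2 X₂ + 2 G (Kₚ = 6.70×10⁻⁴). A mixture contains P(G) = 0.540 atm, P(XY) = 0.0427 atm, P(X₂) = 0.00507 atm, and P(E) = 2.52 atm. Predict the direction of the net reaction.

Qₚ = P(X₂)²·P(G)² / (P(XY)²·P(E)³) = (0.00507)²·(0.540)² / ((0.0427)²·(2.52)³) = 2.57×10⁻⁴
Qₚ = 2.57×10⁻⁴ < Kₚ = 6.70×10⁻⁴, so the forward reaction proceeds.

forward (toward products)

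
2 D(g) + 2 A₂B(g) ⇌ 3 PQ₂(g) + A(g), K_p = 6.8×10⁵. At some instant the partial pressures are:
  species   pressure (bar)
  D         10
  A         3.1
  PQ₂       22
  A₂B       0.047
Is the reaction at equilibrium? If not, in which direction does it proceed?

forward (toward products)

Q_p = P(PQ₂)³·P(A) / (P(D)²·P(A₂B)²) = (22)³·(3.1) / ((10)²·(0.047)²) = 1.5×10⁵
Q_p = 1.5×10⁵ < K_p = 6.8×10⁵, so the forward reaction proceeds.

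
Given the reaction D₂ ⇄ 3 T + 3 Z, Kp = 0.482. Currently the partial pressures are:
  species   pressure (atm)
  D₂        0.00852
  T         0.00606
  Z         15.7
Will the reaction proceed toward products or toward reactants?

toward products

Qp = P(T)³·P(Z)³ / P(D₂) = (0.00606)³·(15.7)³ / (0.00852) = 0.101
Qp = 0.101 < Kp = 0.482, so the forward reaction proceeds.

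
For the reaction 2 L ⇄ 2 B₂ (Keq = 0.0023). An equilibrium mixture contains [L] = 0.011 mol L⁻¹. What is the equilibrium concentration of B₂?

At equilibrium, Keq = [B₂]² / [L]² = 0.0023.
([B₂])² / (0.011)² = 0.0023
[B₂]² = 2.78e-7 ⇒ [B₂] = 5.3e-4 mol L⁻¹

[B₂] = 5.3e-4 mol L⁻¹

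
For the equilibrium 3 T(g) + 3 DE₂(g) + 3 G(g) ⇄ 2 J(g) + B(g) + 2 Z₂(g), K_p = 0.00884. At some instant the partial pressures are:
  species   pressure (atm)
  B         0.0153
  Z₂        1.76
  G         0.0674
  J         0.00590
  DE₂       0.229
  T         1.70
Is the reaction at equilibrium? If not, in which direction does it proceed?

Q_p = P(J)²·P(B)·P(Z₂)² / (P(T)³·P(DE₂)³·P(G)³) = (0.00590)²·(0.0153)·(1.76)² / ((1.70)³·(0.229)³·(0.0674)³) = 0.0913
Q_p = 0.0913 > K_p = 0.00884, so the reverse reaction proceeds.

in the reverse direction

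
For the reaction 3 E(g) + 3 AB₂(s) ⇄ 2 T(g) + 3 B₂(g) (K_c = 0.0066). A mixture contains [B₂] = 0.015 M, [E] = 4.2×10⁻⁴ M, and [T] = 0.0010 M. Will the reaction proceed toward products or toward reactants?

(AB₂ is a pure solid — omitted from Q_c.)
Q_c = [T]²·[B₂]³ / [E]³ = (0.0010)²·(0.015)³ / (4.2×10⁻⁴)³ = 0.046
Q_c = 0.046 > K_c = 0.0066, so the reverse reaction proceeds.

toward reactants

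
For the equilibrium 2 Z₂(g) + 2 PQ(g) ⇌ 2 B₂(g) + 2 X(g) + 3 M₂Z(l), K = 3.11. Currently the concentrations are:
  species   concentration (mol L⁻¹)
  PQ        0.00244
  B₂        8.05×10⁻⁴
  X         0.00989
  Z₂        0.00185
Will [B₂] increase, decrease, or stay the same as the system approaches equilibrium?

(M₂Z is a pure liquid — omitted from Q.)
Q = [B₂]²·[X]² / ([Z₂]²·[PQ]²) = (8.05×10⁻⁴)²·(0.00989)² / ((0.00185)²·(0.00244)²) = 3.11
Q = 3.11 = K; the system is at equilibrium.

stay the same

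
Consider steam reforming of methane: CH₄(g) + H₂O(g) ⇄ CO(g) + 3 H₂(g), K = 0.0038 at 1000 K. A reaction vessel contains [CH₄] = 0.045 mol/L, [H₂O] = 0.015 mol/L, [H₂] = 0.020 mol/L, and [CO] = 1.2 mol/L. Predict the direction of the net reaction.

Q = [CO]·[H₂]³ / ([CH₄]·[H₂O]) = (1.2)·(0.020)³ / ((0.045)·(0.015)) = 0.014
Q = 0.014 > K = 0.0038, so the reverse reaction proceeds.

to the left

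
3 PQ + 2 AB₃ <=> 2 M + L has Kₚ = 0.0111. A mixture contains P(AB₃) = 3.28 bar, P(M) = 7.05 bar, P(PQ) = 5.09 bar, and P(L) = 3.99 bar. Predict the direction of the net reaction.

reverse (toward reactants)

Qₚ = P(M)²·P(L) / (P(PQ)³·P(AB₃)²) = (7.05)²·(3.99) / ((5.09)³·(3.28)²) = 0.140
Qₚ = 0.140 > Kₚ = 0.0111, so the reverse reaction proceeds.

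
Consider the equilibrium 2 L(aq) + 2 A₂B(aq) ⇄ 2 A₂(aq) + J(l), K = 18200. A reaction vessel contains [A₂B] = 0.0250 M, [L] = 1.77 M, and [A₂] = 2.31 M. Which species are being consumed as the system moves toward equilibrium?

L, A₂B (reactants)

(J is a pure liquid — omitted from Q.)
Q = [A₂]² / ([L]²·[A₂B]²) = (2.31)² / ((1.77)²·(0.0250)²) = 2730
Q = 2730 < K = 18200: net forward reaction.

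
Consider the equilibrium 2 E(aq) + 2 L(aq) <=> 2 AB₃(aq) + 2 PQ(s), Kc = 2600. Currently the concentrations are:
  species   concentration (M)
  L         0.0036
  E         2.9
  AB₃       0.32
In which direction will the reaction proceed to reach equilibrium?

in the forward direction

(PQ is a pure solid — omitted from Qc.)
Qc = [AB₃]² / ([E]²·[L]²) = (0.32)² / ((2.9)²·(0.0036)²) = 940
Qc = 940 < Kc = 2600, so the forward reaction proceeds.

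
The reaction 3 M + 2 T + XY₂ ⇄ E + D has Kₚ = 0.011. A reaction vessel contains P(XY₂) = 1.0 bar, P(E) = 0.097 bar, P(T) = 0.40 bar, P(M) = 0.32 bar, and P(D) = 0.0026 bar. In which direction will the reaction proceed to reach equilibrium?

toward reactants

Qₚ = P(E)·P(D) / (P(M)³·P(T)²·P(XY₂)) = (0.097)·(0.0026) / ((0.32)³·(0.40)²·(1.0)) = 0.048
Qₚ = 0.048 > Kₚ = 0.011, so the reverse reaction proceeds.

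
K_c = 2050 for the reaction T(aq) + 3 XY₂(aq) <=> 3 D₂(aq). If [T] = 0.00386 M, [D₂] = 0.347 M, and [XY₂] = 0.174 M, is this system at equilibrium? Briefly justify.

yes, at equilibrium

Q_c = [D₂]³ / ([T]·[XY₂]³) = (0.347)³ / ((0.00386)·(0.174)³) = 2050
Q_c = 2050 = K_c; the system is at equilibrium.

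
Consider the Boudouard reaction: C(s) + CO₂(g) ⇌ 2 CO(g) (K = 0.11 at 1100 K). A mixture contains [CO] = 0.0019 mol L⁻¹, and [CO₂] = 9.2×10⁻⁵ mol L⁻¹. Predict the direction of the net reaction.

to the right

(C is a pure solid — omitted from Q.)
Q = [CO]² / [CO₂] = (0.0019)² / (9.2×10⁻⁵) = 0.039
Q = 0.039 < K = 0.11, so the forward reaction proceeds.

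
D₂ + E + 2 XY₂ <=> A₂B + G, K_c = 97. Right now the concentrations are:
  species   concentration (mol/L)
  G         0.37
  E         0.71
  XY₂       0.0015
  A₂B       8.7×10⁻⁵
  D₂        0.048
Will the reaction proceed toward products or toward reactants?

Q_c = [A₂B]·[G] / ([D₂]·[E]·[XY₂]²) = (8.7×10⁻⁵)·(0.37) / ((0.048)·(0.71)·(0.0015)²) = 420
Q_c = 420 > K_c = 97, so the reverse reaction proceeds.

to the left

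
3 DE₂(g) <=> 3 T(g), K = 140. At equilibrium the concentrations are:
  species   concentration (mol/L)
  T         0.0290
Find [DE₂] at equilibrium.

[DE₂] = 0.00558 mol/L

At equilibrium, K = [T]³ / [DE₂]³ = 140.
(0.0290)³ / ([DE₂])³ = 140
[DE₂]³ = 1.74×10⁻⁷ ⇒ [DE₂] = 0.00558 mol/L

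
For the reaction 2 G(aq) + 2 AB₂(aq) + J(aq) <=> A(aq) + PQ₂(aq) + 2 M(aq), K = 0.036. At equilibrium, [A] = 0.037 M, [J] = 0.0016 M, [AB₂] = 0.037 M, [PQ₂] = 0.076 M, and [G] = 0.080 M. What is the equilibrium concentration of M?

At equilibrium, K = [A]·[PQ₂]·[M]² / ([G]²·[AB₂]²·[J]) = 0.036.
(0.037)·(0.076)·([M])² / ((0.080)²·(0.037)²·(0.0016)) = 0.036
[M]² = 1.79×10⁻⁷ ⇒ [M] = 4.2×10⁻⁴ M

[M] = 4.2×10⁻⁴ M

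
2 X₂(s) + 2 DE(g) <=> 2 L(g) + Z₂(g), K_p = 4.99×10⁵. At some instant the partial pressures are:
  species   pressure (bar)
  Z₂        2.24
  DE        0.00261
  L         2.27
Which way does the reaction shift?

toward reactants

(X₂ is a pure solid — omitted from Q_p.)
Q_p = P(L)²·P(Z₂) / P(DE)² = (2.27)²·(2.24) / (0.00261)² = 1.69×10⁶
Q_p = 1.69×10⁶ > K_p = 4.99×10⁵, so the reverse reaction proceeds.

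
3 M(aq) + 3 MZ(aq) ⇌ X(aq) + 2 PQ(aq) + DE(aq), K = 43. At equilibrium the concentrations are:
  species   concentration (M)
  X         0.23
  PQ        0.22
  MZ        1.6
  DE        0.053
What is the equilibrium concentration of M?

[M] = 0.015 M

At equilibrium, K = [X]·[PQ]²·[DE] / ([M]³·[MZ]³) = 43.
(0.23)·(0.22)²·(0.053) / (([M])³·(1.6)³) = 43
[M]³ = 3.35e-6 ⇒ [M] = 0.015 M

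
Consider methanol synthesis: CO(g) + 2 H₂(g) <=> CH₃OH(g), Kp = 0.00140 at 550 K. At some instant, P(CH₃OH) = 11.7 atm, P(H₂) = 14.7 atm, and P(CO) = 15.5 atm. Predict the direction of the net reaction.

Qp = P(CH₃OH) / (P(CO)·P(H₂)²) = (11.7) / ((15.5)·(14.7)²) = 0.00349
Qp = 0.00349 > Kp = 0.00140, so the reverse reaction proceeds.

reverse (toward reactants)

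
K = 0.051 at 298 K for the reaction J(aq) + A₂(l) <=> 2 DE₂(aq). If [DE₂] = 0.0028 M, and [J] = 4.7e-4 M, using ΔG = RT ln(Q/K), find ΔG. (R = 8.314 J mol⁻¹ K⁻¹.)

ΔG = -2.77 kJ/mol

(A₂ is a pure liquid — omitted from Q.)
Q = [DE₂]² / [J] = (0.0028)² / (4.7e-4) = 0.0167
ΔG = RT ln(Q/K) = (8.314 J mol⁻¹ K⁻¹)(298 K) × ln(0.0167/0.051)
   = (2.478 kJ/mol)(-1.116) = -2.77 kJ/mol
ΔG < 0, so the forward reaction is spontaneous (proceeds forward).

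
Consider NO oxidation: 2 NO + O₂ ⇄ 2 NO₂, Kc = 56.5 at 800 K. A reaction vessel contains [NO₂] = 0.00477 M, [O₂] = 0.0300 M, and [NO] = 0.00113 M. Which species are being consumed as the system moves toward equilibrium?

Qc = [NO₂]² / ([NO]²·[O₂]) = (0.00477)² / ((0.00113)²·(0.0300)) = 594
Qc = 594 > Kc = 56.5: net reverse reaction.

NO₂ (products)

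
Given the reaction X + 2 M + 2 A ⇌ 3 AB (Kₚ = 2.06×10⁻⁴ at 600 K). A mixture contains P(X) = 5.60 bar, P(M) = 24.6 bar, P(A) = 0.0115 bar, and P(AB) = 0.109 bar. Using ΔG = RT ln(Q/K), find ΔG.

ΔG = 13.2 kJ/mol

Qₚ = P(AB)³ / (P(X)·P(M)²·P(A)²) = (0.109)³ / ((5.60)·(24.6)²·(0.0115)²) = 0.00289
ΔG = RT ln(Qₚ/Kₚ) = (8.314 J mol⁻¹ K⁻¹)(600 K) × ln(0.00289/2.06×10⁻⁴)
   = (4.988 kJ/mol)(2.641) = 13.2 kJ/mol
ΔG > 0, so the forward reaction is non-spontaneous (proceeds in reverse).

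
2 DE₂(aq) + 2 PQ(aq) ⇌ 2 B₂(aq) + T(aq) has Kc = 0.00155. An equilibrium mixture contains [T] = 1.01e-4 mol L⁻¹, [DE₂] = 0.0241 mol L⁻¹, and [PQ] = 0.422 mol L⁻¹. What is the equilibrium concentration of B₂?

At equilibrium, Kc = [B₂]²·[T] / ([DE₂]²·[PQ]²) = 0.00155.
([B₂])²·(1.01e-4) / ((0.0241)²·(0.422)²) = 0.00155
[B₂]² = 0.00159 ⇒ [B₂] = 0.0398 mol L⁻¹

[B₂] = 0.0398 mol L⁻¹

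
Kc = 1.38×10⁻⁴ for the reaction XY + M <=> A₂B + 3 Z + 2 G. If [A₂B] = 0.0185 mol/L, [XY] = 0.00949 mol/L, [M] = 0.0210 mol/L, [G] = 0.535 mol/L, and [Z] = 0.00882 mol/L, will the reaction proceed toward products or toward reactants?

forward (toward products)

Qc = [A₂B]·[Z]³·[G]² / ([XY]·[M]) = (0.0185)·(0.00882)³·(0.535)² / ((0.00949)·(0.0210)) = 1.82×10⁻⁵
Qc = 1.82×10⁻⁵ < Kc = 1.38×10⁻⁴, so the forward reaction proceeds.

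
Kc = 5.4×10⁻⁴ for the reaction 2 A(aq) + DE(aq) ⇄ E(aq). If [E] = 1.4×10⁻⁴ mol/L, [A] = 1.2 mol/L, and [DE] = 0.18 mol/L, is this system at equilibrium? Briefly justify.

yes, at equilibrium

Qc = [E] / ([A]²·[DE]) = (1.4×10⁻⁴) / ((1.2)²·(0.18)) = 5.4×10⁻⁴
Qc = 5.4×10⁻⁴ = Kc; the system is at equilibrium.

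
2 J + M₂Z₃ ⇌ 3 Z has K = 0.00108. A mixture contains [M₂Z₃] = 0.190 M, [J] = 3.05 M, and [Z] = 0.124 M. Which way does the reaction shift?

at equilibrium

Q = [Z]³ / ([J]²·[M₂Z₃]) = (0.124)³ / ((3.05)²·(0.190)) = 0.00108
Q = 0.00108 = K, so the system is already at equilibrium.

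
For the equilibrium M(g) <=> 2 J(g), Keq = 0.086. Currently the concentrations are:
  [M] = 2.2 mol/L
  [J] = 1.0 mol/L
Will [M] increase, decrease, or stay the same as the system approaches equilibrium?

increase

Q = [J]² / [M] = (1.0)² / (2.2) = 0.45
Q = 0.45 > Keq = 0.086: net reverse reaction.
M is a reactant, so it increases.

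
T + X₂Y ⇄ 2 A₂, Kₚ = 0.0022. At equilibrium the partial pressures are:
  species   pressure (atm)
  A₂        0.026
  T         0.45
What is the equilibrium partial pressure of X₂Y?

At equilibrium, Kₚ = P(A₂)² / (P(T)·P(X₂Y)) = 0.0022.
(0.026)² / ((0.45)·(P(X₂Y))) = 0.0022
P(X₂Y) = 0.683 = 0.68 atm

P(X₂Y) = 0.68 atm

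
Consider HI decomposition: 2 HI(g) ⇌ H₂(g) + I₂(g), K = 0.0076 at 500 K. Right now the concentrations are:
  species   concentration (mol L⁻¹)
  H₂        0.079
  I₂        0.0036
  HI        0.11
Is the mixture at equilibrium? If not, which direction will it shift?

no; Q > K, reaction proceeds in reverse

Q = [H₂]·[I₂] / [HI]² = (0.079)·(0.0036) / (0.11)² = 0.024
Q = 0.024 > K = 0.0076: net reverse reaction.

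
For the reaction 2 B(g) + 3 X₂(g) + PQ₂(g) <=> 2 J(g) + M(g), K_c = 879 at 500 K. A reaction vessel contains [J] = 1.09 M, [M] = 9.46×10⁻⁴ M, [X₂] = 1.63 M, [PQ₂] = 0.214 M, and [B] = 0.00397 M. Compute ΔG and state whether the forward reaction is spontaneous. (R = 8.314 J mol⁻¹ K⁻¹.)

ΔG = -10.1 kJ/mol; the forward reaction is spontaneous

Q_c = [J]²·[M] / ([B]²·[X₂]³·[PQ₂]) = (1.09)²·(9.46×10⁻⁴) / ((0.00397)²·(1.63)³·(0.214)) = 76.9
ΔG = RT ln(Q_c/K_c) = (8.314 J mol⁻¹ K⁻¹)(500 K) × ln(76.9/879)
   = (4.157 kJ/mol)(-2.436) = -10.1 kJ/mol
ΔG < 0, so the forward reaction is spontaneous (proceeds forward).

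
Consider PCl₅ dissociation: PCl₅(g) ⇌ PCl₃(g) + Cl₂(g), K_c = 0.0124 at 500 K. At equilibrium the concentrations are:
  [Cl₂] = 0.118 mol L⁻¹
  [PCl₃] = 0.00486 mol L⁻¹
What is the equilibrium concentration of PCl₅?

At equilibrium, K_c = [PCl₃]·[Cl₂] / [PCl₅] = 0.0124.
(0.00486)·(0.118) / ([PCl₅]) = 0.0124
[PCl₅] = 0.0462 mol L⁻¹

[PCl₅] = 0.0462 mol L⁻¹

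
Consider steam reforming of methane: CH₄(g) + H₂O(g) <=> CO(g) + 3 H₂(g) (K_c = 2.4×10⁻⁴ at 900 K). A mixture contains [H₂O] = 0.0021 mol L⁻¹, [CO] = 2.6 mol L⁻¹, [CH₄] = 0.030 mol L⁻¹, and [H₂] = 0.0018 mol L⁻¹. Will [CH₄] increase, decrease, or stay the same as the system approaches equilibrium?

Q_c = [CO]·[H₂]³ / ([CH₄]·[H₂O]) = (2.6)·(0.0018)³ / ((0.030)·(0.0021)) = 2.4×10⁻⁴
Q_c = 2.4×10⁻⁴ = K_c; the system is at equilibrium.

stay the same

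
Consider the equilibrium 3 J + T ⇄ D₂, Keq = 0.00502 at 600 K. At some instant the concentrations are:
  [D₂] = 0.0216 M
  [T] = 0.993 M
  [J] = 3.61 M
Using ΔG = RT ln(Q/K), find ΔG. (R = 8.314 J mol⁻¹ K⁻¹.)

ΔG = -11.9 kJ/mol

Q = [D₂] / ([J]³·[T]) = (0.0216) / ((3.61)³·(0.993)) = 4.62×10⁻⁴
ΔG = RT ln(Q/Keq) = (8.314 J mol⁻¹ K⁻¹)(600 K) × ln(4.62×10⁻⁴/0.00502)
   = (4.988 kJ/mol)(-2.386) = -11.9 kJ/mol
ΔG < 0, so the forward reaction is spontaneous (proceeds forward).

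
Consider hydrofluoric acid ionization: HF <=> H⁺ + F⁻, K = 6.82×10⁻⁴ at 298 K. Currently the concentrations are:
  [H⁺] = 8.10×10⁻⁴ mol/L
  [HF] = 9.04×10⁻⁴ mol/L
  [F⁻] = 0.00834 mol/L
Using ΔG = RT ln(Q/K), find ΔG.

ΔG = 5.93 kJ/mol

Q = [H⁺]·[F⁻] / [HF] = (8.10×10⁻⁴)·(0.00834) / (9.04×10⁻⁴) = 0.00747
ΔG = RT ln(Q/K) = (8.314 J mol⁻¹ K⁻¹)(298 K) × ln(0.00747/6.82×10⁻⁴)
   = (2.478 kJ/mol)(2.394) = 5.93 kJ/mol
ΔG > 0, so the forward reaction is non-spontaneous (proceeds in reverse).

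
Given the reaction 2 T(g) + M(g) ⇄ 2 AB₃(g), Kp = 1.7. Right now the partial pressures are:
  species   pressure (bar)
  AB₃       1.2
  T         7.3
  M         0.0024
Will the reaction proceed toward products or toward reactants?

reverse (toward reactants)

Qp = P(AB₃)² / (P(T)²·P(M)) = (1.2)² / ((7.3)²·(0.0024)) = 11
Qp = 11 > Kp = 1.7, so the reverse reaction proceeds.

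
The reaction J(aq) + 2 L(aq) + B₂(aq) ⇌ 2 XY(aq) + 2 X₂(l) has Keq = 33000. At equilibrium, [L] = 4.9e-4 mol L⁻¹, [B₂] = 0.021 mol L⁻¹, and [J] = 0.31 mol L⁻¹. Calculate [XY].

(X₂ is a pure liquid — omitted from Keq.)
At equilibrium, Keq = [XY]² / ([J]·[L]²·[B₂]) = 33000.
([XY])² / ((0.31)·(4.9e-4)²·(0.021)) = 33000
[XY]² = 5.16e-5 ⇒ [XY] = 0.0072 mol L⁻¹

[XY] = 0.0072 mol L⁻¹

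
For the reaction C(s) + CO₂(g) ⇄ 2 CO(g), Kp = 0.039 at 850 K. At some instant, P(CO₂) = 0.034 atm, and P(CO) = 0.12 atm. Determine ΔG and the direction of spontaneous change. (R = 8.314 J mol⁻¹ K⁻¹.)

ΔG = 16.9 kJ/mol; the forward reaction is non-spontaneous

(C is a pure solid — omitted from Qp.)
Qp = P(CO)² / P(CO₂) = (0.12)² / (0.034) = 0.424
ΔG = RT ln(Qp/Kp) = (8.314 J mol⁻¹ K⁻¹)(850 K) × ln(0.424/0.039)
   = (7.067 kJ/mol)(2.386) = 16.9 kJ/mol
ΔG > 0, so the forward reaction is non-spontaneous (proceeds in reverse).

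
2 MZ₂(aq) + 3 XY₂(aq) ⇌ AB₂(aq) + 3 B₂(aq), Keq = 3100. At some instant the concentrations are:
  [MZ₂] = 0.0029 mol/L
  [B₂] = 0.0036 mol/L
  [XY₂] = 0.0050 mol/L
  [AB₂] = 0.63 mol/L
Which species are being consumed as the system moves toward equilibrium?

AB₂, B₂ (products)

Q = [AB₂]·[B₂]³ / ([MZ₂]²·[XY₂]³) = (0.63)·(0.0036)³ / ((0.0029)²·(0.0050)³) = 28000
Q = 28000 > Keq = 3100: net reverse reaction.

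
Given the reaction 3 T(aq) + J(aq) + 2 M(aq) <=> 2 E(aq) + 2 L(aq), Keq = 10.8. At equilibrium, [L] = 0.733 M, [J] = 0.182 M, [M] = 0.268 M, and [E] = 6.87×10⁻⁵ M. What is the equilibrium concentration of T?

At equilibrium, Keq = [E]²·[L]² / ([T]³·[J]·[M]²) = 10.8.
(6.87×10⁻⁵)²·(0.733)² / (([T])³·(0.182)·(0.268)²) = 10.8
[T]³ = 1.80×10⁻⁸ ⇒ [T] = 0.00262 M

[T] = 0.00262 M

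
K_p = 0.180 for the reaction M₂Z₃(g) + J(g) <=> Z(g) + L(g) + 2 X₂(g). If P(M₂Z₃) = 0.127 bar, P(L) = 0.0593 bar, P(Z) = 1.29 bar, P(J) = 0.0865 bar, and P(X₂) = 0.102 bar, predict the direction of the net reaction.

toward products

Q_p = P(Z)·P(L)·P(X₂)² / (P(M₂Z₃)·P(J)) = (1.29)·(0.0593)·(0.102)² / ((0.127)·(0.0865)) = 0.0724
Q_p = 0.0724 < K_p = 0.180, so the forward reaction proceeds.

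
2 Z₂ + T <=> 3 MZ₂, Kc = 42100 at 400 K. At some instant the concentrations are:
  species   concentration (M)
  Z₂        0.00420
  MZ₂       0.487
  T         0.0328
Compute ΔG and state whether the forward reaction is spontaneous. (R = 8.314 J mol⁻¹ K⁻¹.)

ΔG = 5.18 kJ/mol; the forward reaction is non-spontaneous

Qc = [MZ₂]³ / ([Z₂]²·[T]) = (0.487)³ / ((0.00420)²·(0.0328)) = 2.00e5
ΔG = RT ln(Qc/Kc) = (8.314 J mol⁻¹ K⁻¹)(400 K) × ln(2.00e5/42100)
   = (3.326 kJ/mol)(1.558) = 5.18 kJ/mol
ΔG > 0, so the forward reaction is non-spontaneous (proceeds in reverse).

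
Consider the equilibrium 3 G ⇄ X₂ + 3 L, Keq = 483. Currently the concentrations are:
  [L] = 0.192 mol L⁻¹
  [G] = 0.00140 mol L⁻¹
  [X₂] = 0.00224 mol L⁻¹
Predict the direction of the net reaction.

Q = [X₂]·[L]³ / [G]³ = (0.00224)·(0.192)³ / (0.00140)³ = 5780
Q = 5780 > Keq = 483, so the reverse reaction proceeds.

to the left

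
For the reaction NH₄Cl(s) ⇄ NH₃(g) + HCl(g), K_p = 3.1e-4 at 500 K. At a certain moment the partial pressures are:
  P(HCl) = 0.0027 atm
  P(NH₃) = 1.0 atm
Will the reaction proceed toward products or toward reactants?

to the left

(NH₄Cl is a pure solid — omitted from Q_p.)
Q_p = P(NH₃)·P(HCl) = (1.0)·(0.0027) = 0.0027
Q_p = 0.0027 > K_p = 3.1e-4, so the reverse reaction proceeds.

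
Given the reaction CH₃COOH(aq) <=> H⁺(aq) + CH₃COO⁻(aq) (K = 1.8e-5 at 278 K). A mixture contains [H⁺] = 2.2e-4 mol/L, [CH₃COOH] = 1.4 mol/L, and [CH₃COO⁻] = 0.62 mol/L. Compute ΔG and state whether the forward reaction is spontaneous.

ΔG = 3.90 kJ/mol; the forward reaction is non-spontaneous

Q = [H⁺]·[CH₃COO⁻] / [CH₃COOH] = (2.2e-4)·(0.62) / (1.4) = 9.74e-5
ΔG = RT ln(Q/K) = (8.314 J mol⁻¹ K⁻¹)(278 K) × ln(9.74e-5/1.8e-5)
   = (2.311 kJ/mol)(1.688) = 3.90 kJ/mol
ΔG > 0, so the forward reaction is non-spontaneous (proceeds in reverse).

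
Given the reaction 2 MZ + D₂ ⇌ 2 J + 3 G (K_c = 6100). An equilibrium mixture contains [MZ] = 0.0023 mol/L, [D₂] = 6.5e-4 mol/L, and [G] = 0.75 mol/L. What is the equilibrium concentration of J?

[J] = 0.0071 mol/L

At equilibrium, K_c = [J]²·[G]³ / ([MZ]²·[D₂]) = 6100.
([J])²·(0.75)³ / ((0.0023)²·(6.5e-4)) = 6100
[J]² = 4.97e-5 ⇒ [J] = 0.0071 mol/L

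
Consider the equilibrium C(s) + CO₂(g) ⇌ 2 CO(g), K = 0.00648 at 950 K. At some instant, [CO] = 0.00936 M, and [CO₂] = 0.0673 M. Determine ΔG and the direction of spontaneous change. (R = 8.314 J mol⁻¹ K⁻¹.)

(C is a pure solid — omitted from Q.)
Q = [CO]² / [CO₂] = (0.00936)² / (0.0673) = 0.00130
ΔG = RT ln(Q/K) = (8.314 J mol⁻¹ K⁻¹)(950 K) × ln(0.00130/0.00648)
   = (7.898 kJ/mol)(-1.606) = -12.7 kJ/mol
ΔG < 0, so the forward reaction is spontaneous (proceeds forward).

ΔG = -12.7 kJ/mol; the forward reaction is spontaneous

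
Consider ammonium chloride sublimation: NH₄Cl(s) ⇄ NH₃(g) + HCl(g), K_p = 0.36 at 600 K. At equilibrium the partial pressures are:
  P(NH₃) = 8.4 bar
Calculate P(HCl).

P(HCl) = 0.043 bar

(NH₄Cl is a pure solid — omitted from K_p.)
At equilibrium, K_p = P(NH₃)·P(HCl) = 0.36.
(8.4)·(P(HCl)) = 0.36
P(HCl) = 0.0429 = 0.043 bar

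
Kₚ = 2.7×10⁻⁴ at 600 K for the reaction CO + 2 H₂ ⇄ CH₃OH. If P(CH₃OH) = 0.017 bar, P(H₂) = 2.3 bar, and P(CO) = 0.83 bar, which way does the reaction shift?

Qₚ = P(CH₃OH) / (P(CO)·P(H₂)²) = (0.017) / ((0.83)·(2.3)²) = 0.0039
Qₚ = 0.0039 > Kₚ = 2.7×10⁻⁴, so the reverse reaction proceeds.

reverse (toward reactants)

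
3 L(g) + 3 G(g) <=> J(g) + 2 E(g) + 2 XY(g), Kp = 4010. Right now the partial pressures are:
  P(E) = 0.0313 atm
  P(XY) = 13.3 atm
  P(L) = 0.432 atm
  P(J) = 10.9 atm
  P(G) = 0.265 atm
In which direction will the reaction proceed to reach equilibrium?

in the forward direction

Qp = P(J)·P(E)²·P(XY)² / (P(L)³·P(G)³) = (10.9)·(0.0313)²·(13.3)² / ((0.432)³·(0.265)³) = 1260
Qp = 1260 < Kp = 4010, so the forward reaction proceeds.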